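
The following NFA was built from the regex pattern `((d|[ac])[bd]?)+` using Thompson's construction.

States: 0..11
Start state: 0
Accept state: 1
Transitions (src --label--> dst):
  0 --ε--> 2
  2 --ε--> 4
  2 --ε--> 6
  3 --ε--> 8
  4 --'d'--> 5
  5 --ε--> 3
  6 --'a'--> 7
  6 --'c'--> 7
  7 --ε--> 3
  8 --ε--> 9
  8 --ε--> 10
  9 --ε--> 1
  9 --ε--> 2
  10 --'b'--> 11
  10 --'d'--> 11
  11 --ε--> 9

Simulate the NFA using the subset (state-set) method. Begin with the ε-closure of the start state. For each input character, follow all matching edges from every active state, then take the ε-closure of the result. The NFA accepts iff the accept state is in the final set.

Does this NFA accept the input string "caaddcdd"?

Answer: ACCEPT

Trace:
S₀ = ε-closure({0}) = {0,2,4,6}
'c' @ 1: {1,2,3,4,6,7,8,9,10}  (accept∈set)
'a' @ 2: {1,2,3,4,6,7,8,9,10}  (accept∈set)
'a' @ 3: {1,2,3,4,6,7,8,9,10}  (accept∈set)
'd' @ 4: {1,2,3,4,5,6,8,9,10,11}  (accept∈set)
'd' @ 5: {1,2,3,4,5,6,8,9,10,11}  (accept∈set)
'c' @ 6: {1,2,3,4,6,7,8,9,10}  (accept∈set)
'd' @ 7: {1,2,3,4,5,6,8,9,10,11}  (accept∈set)
'd' @ 8: {1,2,3,4,5,6,8,9,10,11}  (accept∈set)
final: {1,2,3,4,5,6,8,9,10,11}; accept 1 in set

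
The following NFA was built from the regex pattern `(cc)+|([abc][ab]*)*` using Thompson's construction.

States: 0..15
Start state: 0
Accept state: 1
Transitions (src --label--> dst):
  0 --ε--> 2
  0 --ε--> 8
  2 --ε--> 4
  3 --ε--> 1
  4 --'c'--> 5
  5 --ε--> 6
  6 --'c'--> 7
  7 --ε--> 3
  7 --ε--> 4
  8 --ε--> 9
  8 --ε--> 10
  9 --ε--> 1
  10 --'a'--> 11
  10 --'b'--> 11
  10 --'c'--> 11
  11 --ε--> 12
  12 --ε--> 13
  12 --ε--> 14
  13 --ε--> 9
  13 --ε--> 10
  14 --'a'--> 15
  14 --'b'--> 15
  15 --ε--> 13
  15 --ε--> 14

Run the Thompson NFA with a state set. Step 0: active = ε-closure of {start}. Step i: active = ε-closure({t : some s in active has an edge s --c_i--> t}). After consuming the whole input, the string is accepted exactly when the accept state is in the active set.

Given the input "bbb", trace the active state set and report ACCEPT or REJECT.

start: ε-closure({0}) = {0,1,2,4,8,9,10}
'b' @ 1: {1,9,10,11,12,13,14}  [accepting]
'b' @ 2: {1,9,10,11,12,13,14,15}  [accepting]
'b' @ 3: {1,9,10,11,12,13,14,15}  [accepting]
final: {1,9,10,11,12,13,14,15}; accept 1 in set

Answer: ACCEPT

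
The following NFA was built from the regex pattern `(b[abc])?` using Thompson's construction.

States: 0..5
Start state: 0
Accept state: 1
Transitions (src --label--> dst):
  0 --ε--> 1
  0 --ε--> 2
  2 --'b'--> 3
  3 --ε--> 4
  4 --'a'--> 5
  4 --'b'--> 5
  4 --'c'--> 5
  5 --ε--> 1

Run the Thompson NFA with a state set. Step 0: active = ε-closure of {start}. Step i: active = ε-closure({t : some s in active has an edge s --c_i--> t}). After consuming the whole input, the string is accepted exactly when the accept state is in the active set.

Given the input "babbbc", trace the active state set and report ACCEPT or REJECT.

Answer: REJECT

Derivation:
S₀ = ε-closure({0}) = {0,1,2}
'b' @ 1: {3,4}
'a' @ 2: {1,5}  [accepting]
'b' @ 3: {}  — dead — no transitions
rest 'bbc' ignored (set empty)
final: {}; accept 1 not in set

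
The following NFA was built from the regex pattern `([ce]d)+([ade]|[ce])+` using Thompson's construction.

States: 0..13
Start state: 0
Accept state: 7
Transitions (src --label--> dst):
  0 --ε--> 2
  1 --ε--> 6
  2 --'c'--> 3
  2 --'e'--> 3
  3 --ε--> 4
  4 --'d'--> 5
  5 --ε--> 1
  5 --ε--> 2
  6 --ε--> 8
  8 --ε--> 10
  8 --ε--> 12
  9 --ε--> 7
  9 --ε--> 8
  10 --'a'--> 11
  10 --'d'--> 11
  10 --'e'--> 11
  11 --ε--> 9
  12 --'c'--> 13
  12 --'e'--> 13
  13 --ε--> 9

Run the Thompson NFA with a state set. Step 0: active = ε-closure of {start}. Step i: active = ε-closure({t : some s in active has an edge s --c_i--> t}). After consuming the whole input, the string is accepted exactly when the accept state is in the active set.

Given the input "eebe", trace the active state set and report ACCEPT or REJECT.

Answer: REJECT

Steps:
S₀ = ε-closure({0}) = {0,2}
'e' @ 1: {3,4}
'e' @ 2: {}  — no active states
rest 'be' ignored (set empty)
end set {} — state 7 not in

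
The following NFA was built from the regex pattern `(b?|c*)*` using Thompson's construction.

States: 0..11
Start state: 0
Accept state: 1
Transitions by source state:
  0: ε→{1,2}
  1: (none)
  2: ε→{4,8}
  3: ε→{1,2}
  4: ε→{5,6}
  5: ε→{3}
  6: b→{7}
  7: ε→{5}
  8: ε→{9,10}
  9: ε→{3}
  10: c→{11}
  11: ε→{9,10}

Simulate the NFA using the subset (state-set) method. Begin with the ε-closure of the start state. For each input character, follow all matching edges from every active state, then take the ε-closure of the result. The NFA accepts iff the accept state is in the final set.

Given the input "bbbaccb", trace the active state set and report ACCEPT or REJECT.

Answer: REJECT

Derivation:
start: ε-closure({0}) = {0,1,2,3,4,5,6,8,9,10}
'b' @ 1: {1,2,3,4,5,6,7,8,9,10}  ✓accept
'b' @ 2: {1,2,3,4,5,6,7,8,9,10}  ✓accept
'b' @ 3: {1,2,3,4,5,6,7,8,9,10}  ✓accept
'a' @ 4: {}  — state set empty
rest 'ccb' ignored (set empty)
final: {}; accept 1 not in set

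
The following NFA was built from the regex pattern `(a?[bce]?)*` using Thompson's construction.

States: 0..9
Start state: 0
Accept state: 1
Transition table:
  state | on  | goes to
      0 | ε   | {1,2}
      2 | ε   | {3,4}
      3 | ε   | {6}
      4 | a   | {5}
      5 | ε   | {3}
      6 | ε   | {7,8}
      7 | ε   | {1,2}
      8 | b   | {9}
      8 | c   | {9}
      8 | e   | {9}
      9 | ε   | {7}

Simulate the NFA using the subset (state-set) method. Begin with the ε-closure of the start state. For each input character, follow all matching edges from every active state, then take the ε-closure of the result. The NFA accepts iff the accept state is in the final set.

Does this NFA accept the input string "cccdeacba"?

Answer: REJECT

Derivation:
S₀ = ε-closure({0}) = {0,1,2,3,4,6,7,8}
'c' @ 1: {1,2,3,4,6,7,8,9}  (accept∈set)
'c' @ 2: {1,2,3,4,6,7,8,9}  (accept∈set)
'c' @ 3: {1,2,3,4,6,7,8,9}  (accept∈set)
'd' @ 4: {}  — no active states
rest 'eacba' ignored (set empty)
end set {} — state 1 not in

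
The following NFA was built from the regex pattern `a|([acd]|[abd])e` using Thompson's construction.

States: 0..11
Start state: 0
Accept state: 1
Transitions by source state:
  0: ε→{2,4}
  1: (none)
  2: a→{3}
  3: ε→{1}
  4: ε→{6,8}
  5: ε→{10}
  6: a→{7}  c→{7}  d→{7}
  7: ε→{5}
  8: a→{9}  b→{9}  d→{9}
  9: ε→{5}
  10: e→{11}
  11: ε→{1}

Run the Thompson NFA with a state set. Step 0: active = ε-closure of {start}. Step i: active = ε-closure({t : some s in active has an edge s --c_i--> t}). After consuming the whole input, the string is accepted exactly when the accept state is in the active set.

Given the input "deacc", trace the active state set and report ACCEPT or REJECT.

Answer: REJECT

Derivation:
S₀ = ε-closure({0}) = {0,2,4,6,8}
'd' @ 1: {5,7,9,10}
'e' @ 2: {1,11}  (accept∈set)
'a' @ 3: {}  — dead — no transitions
rest 'cc' ignored (set empty)
end set {} — state 1 not in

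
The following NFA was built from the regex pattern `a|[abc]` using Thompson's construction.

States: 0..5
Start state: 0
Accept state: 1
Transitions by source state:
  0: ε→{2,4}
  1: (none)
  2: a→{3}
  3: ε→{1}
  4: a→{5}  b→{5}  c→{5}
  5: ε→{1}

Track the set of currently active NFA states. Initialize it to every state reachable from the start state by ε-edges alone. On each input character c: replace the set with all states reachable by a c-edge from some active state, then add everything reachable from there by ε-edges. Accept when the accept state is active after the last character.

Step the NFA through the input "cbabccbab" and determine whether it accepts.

start: ε-closure({0}) = {0,2,4}
'c' @ 1: {1,5}  (accept∈set)
'b' @ 2: {}  — dead — no transitions
rest 'abccbab' ignored (set empty)
end set {} — state 1 not in

Answer: REJECT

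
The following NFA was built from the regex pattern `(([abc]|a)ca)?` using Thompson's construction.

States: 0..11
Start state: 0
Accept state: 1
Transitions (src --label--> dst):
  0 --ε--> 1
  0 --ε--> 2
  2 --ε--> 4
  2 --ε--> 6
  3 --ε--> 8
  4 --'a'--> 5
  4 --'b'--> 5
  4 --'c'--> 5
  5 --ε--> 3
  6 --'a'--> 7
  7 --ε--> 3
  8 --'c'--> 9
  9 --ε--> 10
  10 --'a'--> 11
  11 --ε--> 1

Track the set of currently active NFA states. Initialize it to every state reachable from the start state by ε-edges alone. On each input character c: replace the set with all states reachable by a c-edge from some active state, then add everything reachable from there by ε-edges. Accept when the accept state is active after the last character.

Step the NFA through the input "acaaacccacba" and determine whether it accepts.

start: ε-closure({0}) = {0,1,2,4,6}
'a' @ 1: {3,5,7,8}
'c' @ 2: {9,10}
'a' @ 3: {1,11}  [accepting]
'a' @ 4: {}  — dead — no transitions
rest 'acccacba' ignored (set empty)
after full input: {}  (accept=1 not in)

Answer: REJECT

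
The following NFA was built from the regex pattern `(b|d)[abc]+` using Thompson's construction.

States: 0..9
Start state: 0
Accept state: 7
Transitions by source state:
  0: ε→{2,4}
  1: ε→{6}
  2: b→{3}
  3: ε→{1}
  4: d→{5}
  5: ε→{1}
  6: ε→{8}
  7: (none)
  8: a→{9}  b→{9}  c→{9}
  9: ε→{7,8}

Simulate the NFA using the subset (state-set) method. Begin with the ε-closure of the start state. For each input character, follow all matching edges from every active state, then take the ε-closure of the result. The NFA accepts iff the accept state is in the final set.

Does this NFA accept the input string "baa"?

Answer: ACCEPT

Derivation:
S₀ = ε-closure({0}) = {0,2,4}
'b' @ 1: {1,3,6,8}
'a' @ 2: {7,8,9}  [accepting]
'a' @ 3: {7,8,9}  [accepting]
after full input: {7,8,9}  (accept=7 in)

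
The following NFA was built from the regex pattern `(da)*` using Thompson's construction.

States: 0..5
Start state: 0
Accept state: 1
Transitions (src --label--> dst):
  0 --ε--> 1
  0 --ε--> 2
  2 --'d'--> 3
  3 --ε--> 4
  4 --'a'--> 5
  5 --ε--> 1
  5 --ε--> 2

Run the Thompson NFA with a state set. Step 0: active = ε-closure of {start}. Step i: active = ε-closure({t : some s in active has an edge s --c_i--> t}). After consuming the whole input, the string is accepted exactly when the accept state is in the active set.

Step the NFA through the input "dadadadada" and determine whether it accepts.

Answer: ACCEPT

Derivation:
S₀ = ε-closure({0}) = {0,1,2}
'd' @ 1: {3,4}
'a' @ 2: {1,2,5}  (accept∈set)
'd' @ 3: {3,4}
'a' @ 4: {1,2,5}  (accept∈set)
'd' @ 5: {3,4}
'a' @ 6: {1,2,5}  (accept∈set)
'd' @ 7: {3,4}
'a' @ 8: {1,2,5}  (accept∈set)
'd' @ 9: {3,4}
'a' @ 10: {1,2,5}  (accept∈set)
end set {1,2,5} — state 1 in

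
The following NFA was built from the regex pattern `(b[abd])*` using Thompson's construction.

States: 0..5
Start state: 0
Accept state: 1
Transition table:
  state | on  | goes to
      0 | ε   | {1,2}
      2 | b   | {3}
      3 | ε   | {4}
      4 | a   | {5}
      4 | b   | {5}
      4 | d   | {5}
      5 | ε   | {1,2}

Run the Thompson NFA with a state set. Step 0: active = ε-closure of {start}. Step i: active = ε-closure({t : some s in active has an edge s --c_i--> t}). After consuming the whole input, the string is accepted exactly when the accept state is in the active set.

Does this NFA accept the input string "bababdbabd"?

start: ε-closure({0}) = {0,1,2}
'b' @ 1: {3,4}
'a' @ 2: {1,2,5}  [accepting]
'b' @ 3: {3,4}
'a' @ 4: {1,2,5}  [accepting]
'b' @ 5: {3,4}
'd' @ 6: {1,2,5}  [accepting]
'b' @ 7: {3,4}
'a' @ 8: {1,2,5}  [accepting]
'b' @ 9: {3,4}
'd' @ 10: {1,2,5}  [accepting]
end set {1,2,5} — state 1 in

Answer: ACCEPT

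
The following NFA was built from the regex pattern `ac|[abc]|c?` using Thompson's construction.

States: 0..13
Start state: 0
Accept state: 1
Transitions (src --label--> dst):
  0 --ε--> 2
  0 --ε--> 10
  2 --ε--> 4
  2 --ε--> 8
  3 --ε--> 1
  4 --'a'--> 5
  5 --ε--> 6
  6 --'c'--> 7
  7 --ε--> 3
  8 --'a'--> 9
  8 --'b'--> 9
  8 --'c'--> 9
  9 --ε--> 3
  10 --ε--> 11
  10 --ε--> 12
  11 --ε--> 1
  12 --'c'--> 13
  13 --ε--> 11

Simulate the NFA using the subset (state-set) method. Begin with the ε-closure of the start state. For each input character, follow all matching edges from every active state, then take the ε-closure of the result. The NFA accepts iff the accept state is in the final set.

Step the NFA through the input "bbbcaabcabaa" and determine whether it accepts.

initial (ε-close {0}): {0,1,2,4,8,10,11,12}
'b' @ 1: {1,3,9}  [accepting]
'b' @ 2: {}  — dead — no transitions
rest 'bcaabcabaa' ignored (set empty)
final: {}; accept 1 not in set

Answer: REJECT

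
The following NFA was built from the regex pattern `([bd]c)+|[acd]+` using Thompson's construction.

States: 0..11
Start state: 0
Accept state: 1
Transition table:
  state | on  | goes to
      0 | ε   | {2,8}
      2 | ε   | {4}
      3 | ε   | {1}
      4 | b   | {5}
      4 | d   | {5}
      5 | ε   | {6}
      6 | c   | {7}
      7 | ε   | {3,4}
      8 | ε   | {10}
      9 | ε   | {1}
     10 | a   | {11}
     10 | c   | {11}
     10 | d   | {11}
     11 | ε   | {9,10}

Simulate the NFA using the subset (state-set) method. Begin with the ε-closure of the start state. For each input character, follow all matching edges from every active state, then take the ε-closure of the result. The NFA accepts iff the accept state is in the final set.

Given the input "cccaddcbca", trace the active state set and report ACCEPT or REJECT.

Answer: REJECT

Steps:
S₀ = ε-closure({0}) = {0,2,4,8,10}
'c' @ 1: {1,9,10,11}  (accept∈set)
'c' @ 2: {1,9,10,11}  (accept∈set)
'c' @ 3: {1,9,10,11}  (accept∈set)
'a' @ 4: {1,9,10,11}  (accept∈set)
'd' @ 5: {1,9,10,11}  (accept∈set)
'd' @ 6: {1,9,10,11}  (accept∈set)
'c' @ 7: {1,9,10,11}  (accept∈set)
'b' @ 8: {}  — dead — no transitions
rest 'ca' ignored (set empty)
after full input: {}  (accept=1 not in)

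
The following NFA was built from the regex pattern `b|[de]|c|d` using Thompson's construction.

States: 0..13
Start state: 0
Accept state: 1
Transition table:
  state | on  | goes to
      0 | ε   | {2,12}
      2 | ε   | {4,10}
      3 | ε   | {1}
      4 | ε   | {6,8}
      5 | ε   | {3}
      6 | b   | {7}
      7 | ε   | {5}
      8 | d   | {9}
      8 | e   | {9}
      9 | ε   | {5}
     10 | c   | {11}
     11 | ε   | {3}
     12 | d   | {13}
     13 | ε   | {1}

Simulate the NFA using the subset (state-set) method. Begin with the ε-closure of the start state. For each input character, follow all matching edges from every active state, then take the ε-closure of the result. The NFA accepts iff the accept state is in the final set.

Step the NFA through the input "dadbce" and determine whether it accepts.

Answer: REJECT

Trace:
start: ε-closure({0}) = {0,2,4,6,8,10,12}
'd' @ 1: {1,3,5,9,13}  (accept∈set)
'a' @ 2: {}  — no active states
rest 'dbce' ignored (set empty)
after full input: {}  (accept=1 not in)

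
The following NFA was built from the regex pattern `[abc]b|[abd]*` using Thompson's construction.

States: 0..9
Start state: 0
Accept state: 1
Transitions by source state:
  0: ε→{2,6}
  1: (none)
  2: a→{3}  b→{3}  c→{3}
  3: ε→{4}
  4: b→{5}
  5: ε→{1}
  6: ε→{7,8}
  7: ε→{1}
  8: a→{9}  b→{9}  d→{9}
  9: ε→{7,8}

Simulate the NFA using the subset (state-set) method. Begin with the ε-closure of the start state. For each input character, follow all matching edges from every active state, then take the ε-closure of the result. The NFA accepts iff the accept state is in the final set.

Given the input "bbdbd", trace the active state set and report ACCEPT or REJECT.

Answer: ACCEPT

Steps:
S₀ = ε-closure({0}) = {0,1,2,6,7,8}
'b' @ 1: {1,3,4,7,8,9}  [accepting]
'b' @ 2: {1,5,7,8,9}  [accepting]
'd' @ 3: {1,7,8,9}  [accepting]
'b' @ 4: {1,7,8,9}  [accepting]
'd' @ 5: {1,7,8,9}  [accepting]
after full input: {1,7,8,9}  (accept=1 in)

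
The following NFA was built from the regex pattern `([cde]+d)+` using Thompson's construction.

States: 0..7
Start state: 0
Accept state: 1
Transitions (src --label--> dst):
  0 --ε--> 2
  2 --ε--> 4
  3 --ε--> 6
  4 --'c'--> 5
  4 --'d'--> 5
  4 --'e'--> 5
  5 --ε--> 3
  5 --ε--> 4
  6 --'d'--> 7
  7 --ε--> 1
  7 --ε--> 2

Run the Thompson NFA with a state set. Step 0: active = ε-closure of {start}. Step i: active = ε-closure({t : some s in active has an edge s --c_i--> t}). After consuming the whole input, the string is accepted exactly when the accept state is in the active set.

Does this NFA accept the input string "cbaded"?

start: ε-closure({0}) = {0,2,4}
'c' @ 1: {3,4,5,6}
'b' @ 2: {}  — state set empty
rest 'aded' ignored (set empty)
final: {}; accept 1 not in set

Answer: REJECT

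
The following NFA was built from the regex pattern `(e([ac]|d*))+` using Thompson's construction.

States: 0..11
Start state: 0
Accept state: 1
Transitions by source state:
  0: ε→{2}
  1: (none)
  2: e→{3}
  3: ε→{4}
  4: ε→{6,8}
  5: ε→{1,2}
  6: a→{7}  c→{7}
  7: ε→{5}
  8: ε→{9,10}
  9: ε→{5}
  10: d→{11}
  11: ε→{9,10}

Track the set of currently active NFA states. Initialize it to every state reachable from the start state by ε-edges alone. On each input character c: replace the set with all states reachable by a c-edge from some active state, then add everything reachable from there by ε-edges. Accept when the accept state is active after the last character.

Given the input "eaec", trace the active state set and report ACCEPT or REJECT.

Answer: ACCEPT

Trace:
initial (ε-close {0}): {0,2}
'e' @ 1: {1,2,3,4,5,6,8,9,10}  ✓accept
'a' @ 2: {1,2,5,7}  ✓accept
'e' @ 3: {1,2,3,4,5,6,8,9,10}  ✓accept
'c' @ 4: {1,2,5,7}  ✓accept
final: {1,2,5,7}; accept 1 in set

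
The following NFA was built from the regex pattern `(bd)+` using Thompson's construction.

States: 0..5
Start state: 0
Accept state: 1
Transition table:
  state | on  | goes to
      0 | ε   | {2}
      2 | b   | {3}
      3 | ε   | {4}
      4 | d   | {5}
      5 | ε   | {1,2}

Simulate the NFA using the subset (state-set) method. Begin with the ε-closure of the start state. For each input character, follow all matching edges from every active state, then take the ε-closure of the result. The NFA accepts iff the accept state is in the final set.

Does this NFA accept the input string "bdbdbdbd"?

Answer: ACCEPT

Derivation:
start: ε-closure({0}) = {0,2}
'b' @ 1: {3,4}
'd' @ 2: {1,2,5}  [accepting]
'b' @ 3: {3,4}
'd' @ 4: {1,2,5}  [accepting]
'b' @ 5: {3,4}
'd' @ 6: {1,2,5}  [accepting]
'b' @ 7: {3,4}
'd' @ 8: {1,2,5}  [accepting]
final: {1,2,5}; accept 1 in set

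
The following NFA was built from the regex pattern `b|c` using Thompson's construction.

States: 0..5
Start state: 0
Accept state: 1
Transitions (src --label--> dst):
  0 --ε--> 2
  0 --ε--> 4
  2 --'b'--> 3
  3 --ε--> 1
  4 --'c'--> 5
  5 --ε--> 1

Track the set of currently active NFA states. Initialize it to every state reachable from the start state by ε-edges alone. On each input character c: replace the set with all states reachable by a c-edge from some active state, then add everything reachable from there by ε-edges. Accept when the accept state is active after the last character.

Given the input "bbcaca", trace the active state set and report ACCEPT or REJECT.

start: ε-closure({0}) = {0,2,4}
'b' @ 1: {1,3}  (accept∈set)
'b' @ 2: {}  — no active states
rest 'caca' ignored (set empty)
final: {}; accept 1 not in set

Answer: REJECT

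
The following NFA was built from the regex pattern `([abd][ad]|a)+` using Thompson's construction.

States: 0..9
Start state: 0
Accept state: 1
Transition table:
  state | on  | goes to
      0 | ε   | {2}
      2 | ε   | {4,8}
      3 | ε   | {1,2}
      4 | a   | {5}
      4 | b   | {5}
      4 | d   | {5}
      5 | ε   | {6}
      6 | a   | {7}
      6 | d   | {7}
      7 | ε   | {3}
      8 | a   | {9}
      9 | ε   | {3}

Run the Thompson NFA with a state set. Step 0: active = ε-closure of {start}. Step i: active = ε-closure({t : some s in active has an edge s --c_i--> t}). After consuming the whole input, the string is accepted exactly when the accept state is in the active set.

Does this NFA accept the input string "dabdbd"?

start: ε-closure({0}) = {0,2,4,8}
'd' @ 1: {5,6}
'a' @ 2: {1,2,3,4,7,8}  ✓accept
'b' @ 3: {5,6}
'd' @ 4: {1,2,3,4,7,8}  ✓accept
'b' @ 5: {5,6}
'd' @ 6: {1,2,3,4,7,8}  ✓accept
final: {1,2,3,4,7,8}; accept 1 in set

Answer: ACCEPT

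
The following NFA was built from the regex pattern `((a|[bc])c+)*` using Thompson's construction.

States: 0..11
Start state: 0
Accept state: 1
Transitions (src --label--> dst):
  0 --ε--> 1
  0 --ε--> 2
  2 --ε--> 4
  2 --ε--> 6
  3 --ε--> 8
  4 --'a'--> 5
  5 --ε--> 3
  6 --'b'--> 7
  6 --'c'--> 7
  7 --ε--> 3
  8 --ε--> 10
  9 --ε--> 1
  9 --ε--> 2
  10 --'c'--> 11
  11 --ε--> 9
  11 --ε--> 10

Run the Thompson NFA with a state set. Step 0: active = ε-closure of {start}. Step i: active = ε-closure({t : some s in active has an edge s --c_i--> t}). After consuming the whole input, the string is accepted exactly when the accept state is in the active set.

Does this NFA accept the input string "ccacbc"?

initial (ε-close {0}): {0,1,2,4,6}
'c' @ 1: {3,7,8,10}
'c' @ 2: {1,2,4,6,9,10,11}  [accepting]
'a' @ 3: {3,5,8,10}
'c' @ 4: {1,2,4,6,9,10,11}  [accepting]
'b' @ 5: {3,7,8,10}
'c' @ 6: {1,2,4,6,9,10,11}  [accepting]
final: {1,2,4,6,9,10,11}; accept 1 in set

Answer: ACCEPT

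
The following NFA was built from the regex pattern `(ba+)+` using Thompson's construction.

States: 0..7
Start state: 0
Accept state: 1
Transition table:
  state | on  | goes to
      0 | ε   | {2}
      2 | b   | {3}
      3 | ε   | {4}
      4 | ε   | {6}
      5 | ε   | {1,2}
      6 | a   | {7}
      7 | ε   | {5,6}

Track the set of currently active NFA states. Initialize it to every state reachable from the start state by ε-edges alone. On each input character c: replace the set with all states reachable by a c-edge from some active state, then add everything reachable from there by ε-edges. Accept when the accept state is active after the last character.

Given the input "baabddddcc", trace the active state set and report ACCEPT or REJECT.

Answer: REJECT

Trace:
start: ε-closure({0}) = {0,2}
'b' @ 1: {3,4,6}
'a' @ 2: {1,2,5,6,7}  (accept∈set)
'a' @ 3: {1,2,5,6,7}  (accept∈set)
'b' @ 4: {3,4,6}
'd' @ 5: {}  — dead — no transitions
rest 'dddcc' ignored (set empty)
final: {}; accept 1 not in set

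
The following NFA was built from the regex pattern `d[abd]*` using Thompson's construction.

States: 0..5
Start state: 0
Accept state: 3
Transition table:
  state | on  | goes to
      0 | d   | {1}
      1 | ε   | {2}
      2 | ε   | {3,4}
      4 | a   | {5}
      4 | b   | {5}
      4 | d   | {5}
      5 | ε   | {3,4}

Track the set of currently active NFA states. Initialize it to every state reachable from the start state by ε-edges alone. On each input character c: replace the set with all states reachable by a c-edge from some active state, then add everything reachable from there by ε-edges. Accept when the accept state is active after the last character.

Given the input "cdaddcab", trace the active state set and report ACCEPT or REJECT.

Answer: REJECT

Steps:
S₀ = ε-closure({0}) = {0}
'c' @ 1: {}  — no active states
rest 'daddcab' ignored (set empty)
final: {}; accept 3 not in set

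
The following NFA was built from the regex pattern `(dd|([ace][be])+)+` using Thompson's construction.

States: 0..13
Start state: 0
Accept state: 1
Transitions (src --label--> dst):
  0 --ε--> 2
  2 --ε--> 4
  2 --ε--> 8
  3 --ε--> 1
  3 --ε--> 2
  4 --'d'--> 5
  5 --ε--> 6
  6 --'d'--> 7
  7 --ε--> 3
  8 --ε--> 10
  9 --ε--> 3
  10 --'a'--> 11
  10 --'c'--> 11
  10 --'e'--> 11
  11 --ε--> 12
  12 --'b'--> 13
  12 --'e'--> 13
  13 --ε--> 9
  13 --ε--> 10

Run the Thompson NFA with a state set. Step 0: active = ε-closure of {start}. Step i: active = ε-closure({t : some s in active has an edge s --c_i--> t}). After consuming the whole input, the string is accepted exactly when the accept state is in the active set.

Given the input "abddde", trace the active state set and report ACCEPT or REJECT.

Answer: REJECT

Derivation:
start: ε-closure({0}) = {0,2,4,8,10}
'a' @ 1: {11,12}
'b' @ 2: {1,2,3,4,8,9,10,13}  (accept∈set)
'd' @ 3: {5,6}
'd' @ 4: {1,2,3,4,7,8,10}  (accept∈set)
'd' @ 5: {5,6}
'e' @ 6: {}  — dead — no transitions
after full input: {}  (accept=1 not in)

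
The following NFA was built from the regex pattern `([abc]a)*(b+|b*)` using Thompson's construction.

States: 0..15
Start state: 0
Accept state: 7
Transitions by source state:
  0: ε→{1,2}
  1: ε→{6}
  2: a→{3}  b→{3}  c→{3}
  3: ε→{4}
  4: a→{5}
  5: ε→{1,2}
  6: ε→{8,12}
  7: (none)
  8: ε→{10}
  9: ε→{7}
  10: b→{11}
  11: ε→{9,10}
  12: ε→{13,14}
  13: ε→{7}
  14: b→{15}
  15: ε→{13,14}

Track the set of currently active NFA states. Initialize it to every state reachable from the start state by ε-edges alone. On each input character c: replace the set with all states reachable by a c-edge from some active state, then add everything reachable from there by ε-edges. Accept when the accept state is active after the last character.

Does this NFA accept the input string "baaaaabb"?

initial (ε-close {0}): {0,1,2,6,7,8,10,12,13,14}
'b' @ 1: {3,4,7,9,10,11,13,14,15}  (accept∈set)
'a' @ 2: {1,2,5,6,7,8,10,12,13,14}  (accept∈set)
'a' @ 3: {3,4}
'a' @ 4: {1,2,5,6,7,8,10,12,13,14}  (accept∈set)
'a' @ 5: {3,4}
'a' @ 6: {1,2,5,6,7,8,10,12,13,14}  (accept∈set)
'b' @ 7: {3,4,7,9,10,11,13,14,15}  (accept∈set)
'b' @ 8: {7,9,10,11,13,14,15}  (accept∈set)
end set {7,9,10,11,13,14,15} — state 7 in

Answer: ACCEPT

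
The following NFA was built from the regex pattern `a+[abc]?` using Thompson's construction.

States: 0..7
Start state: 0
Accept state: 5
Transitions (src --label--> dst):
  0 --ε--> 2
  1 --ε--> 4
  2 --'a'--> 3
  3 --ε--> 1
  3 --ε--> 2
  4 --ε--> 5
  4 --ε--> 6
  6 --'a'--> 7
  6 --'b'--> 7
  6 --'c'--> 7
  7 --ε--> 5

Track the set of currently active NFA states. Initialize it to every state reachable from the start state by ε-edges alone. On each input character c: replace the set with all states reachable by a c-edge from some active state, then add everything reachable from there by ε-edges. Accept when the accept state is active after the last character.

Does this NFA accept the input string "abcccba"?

Answer: REJECT

Derivation:
initial (ε-close {0}): {0,2}
'a' @ 1: {1,2,3,4,5,6}  (accept∈set)
'b' @ 2: {5,7}  (accept∈set)
'c' @ 3: {}  — state set empty
rest 'ccba' ignored (set empty)
end set {} — state 5 not in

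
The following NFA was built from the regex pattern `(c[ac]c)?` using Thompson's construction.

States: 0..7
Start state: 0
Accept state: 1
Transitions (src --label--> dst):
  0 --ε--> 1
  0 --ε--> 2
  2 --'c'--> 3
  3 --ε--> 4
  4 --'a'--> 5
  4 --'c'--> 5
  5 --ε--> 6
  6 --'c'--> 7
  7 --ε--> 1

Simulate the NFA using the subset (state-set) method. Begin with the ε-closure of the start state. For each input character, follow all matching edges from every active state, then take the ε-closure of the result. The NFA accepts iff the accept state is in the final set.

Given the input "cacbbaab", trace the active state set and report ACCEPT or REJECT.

start: ε-closure({0}) = {0,1,2}
'c' @ 1: {3,4}
'a' @ 2: {5,6}
'c' @ 3: {1,7}  ✓accept
'b' @ 4: {}  — no active states
rest 'baab' ignored (set empty)
end set {} — state 1 not in

Answer: REJECT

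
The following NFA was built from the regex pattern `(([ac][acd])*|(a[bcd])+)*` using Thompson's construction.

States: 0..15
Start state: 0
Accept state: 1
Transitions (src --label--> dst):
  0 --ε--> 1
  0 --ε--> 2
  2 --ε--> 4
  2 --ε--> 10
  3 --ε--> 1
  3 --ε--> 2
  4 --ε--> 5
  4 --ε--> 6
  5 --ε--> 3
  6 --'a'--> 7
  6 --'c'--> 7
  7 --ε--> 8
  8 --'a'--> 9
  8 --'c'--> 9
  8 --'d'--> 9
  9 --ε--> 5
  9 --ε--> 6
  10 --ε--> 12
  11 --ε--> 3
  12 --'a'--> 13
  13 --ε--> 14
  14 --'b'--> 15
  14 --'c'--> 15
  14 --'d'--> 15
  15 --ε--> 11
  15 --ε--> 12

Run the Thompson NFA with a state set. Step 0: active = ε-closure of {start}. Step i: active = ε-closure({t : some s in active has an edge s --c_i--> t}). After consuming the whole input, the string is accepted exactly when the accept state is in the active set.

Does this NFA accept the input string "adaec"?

Answer: REJECT

Trace:
initial (ε-close {0}): {0,1,2,3,4,5,6,10,12}
'a' @ 1: {7,8,13,14}
'd' @ 2: {1,2,3,4,5,6,9,10,11,12,15}  [accepting]
'a' @ 3: {7,8,13,14}
'e' @ 4: {}  — dead — no transitions
rest 'c' ignored (set empty)
final: {}; accept 1 not in set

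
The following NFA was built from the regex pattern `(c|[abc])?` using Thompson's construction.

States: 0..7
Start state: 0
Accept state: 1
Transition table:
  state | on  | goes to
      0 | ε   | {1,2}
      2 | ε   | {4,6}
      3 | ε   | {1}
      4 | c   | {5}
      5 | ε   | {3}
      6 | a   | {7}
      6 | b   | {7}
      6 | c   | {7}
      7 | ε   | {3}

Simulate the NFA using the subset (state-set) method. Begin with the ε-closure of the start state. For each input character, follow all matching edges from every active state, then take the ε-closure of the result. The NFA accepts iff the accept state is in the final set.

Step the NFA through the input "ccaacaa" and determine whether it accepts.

S₀ = ε-closure({0}) = {0,1,2,4,6}
'c' @ 1: {1,3,5,7}  ✓accept
'c' @ 2: {}  — state set empty
rest 'aacaa' ignored (set empty)
after full input: {}  (accept=1 not in)

Answer: REJECT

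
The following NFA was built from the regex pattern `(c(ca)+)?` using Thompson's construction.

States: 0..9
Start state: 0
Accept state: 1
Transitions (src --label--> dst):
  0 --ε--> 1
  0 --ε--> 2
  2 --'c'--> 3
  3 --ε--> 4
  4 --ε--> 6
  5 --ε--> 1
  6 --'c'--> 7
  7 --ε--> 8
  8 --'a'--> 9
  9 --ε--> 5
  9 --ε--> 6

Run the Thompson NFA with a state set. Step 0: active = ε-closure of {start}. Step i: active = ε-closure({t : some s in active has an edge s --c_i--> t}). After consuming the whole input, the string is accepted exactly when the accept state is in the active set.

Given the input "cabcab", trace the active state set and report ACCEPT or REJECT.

Answer: REJECT

Steps:
initial (ε-close {0}): {0,1,2}
'c' @ 1: {3,4,6}
'a' @ 2: {}  — no active states
rest 'bcab' ignored (set empty)
end set {} — state 1 not in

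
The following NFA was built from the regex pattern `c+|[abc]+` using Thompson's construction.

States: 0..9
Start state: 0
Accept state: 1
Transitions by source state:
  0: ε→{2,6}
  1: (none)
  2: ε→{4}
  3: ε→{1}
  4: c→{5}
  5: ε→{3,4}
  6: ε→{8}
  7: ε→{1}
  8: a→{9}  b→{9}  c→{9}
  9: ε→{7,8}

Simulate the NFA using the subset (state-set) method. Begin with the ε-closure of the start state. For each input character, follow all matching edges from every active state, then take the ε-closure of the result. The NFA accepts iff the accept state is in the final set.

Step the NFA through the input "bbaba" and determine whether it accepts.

S₀ = ε-closure({0}) = {0,2,4,6,8}
'b' @ 1: {1,7,8,9}  [accepting]
'b' @ 2: {1,7,8,9}  [accepting]
'a' @ 3: {1,7,8,9}  [accepting]
'b' @ 4: {1,7,8,9}  [accepting]
'a' @ 5: {1,7,8,9}  [accepting]
final: {1,7,8,9}; accept 1 in set

Answer: ACCEPT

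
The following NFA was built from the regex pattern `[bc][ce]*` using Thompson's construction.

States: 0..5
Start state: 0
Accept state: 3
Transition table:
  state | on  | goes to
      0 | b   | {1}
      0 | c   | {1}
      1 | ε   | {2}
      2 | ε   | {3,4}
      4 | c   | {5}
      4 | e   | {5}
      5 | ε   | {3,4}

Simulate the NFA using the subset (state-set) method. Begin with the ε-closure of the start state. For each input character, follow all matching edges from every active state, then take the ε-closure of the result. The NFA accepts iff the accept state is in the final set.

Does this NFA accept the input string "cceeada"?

initial (ε-close {0}): {0}
'c' @ 1: {1,2,3,4}  ✓accept
'c' @ 2: {3,4,5}  ✓accept
'e' @ 3: {3,4,5}  ✓accept
'e' @ 4: {3,4,5}  ✓accept
'a' @ 5: {}  — state set empty
rest 'da' ignored (set empty)
end set {} — state 3 not in

Answer: REJECT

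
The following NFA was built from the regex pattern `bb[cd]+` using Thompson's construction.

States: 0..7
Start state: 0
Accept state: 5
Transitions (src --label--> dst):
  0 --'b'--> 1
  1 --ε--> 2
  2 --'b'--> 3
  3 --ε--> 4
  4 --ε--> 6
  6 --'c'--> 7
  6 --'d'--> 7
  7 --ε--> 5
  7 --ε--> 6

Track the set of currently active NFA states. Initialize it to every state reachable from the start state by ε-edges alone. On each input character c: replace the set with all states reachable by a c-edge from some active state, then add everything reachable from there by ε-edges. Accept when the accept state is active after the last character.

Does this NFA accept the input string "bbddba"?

Answer: REJECT

Derivation:
S₀ = ε-closure({0}) = {0}
'b' @ 1: {1,2}
'b' @ 2: {3,4,6}
'd' @ 3: {5,6,7}  ✓accept
'd' @ 4: {5,6,7}  ✓accept
'b' @ 5: {}  — dead — no transitions
rest 'a' ignored (set empty)
end set {} — state 5 not in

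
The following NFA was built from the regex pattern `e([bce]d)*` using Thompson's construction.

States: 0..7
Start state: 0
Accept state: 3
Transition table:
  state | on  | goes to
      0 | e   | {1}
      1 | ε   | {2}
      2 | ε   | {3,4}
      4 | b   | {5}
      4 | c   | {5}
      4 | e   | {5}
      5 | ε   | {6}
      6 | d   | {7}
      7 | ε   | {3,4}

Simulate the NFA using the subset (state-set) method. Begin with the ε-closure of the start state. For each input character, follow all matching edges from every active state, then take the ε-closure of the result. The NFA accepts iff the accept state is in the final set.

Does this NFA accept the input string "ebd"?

Answer: ACCEPT

Steps:
start: ε-closure({0}) = {0}
'e' @ 1: {1,2,3,4}  (accept∈set)
'b' @ 2: {5,6}
'd' @ 3: {3,4,7}  (accept∈set)
after full input: {3,4,7}  (accept=3 in)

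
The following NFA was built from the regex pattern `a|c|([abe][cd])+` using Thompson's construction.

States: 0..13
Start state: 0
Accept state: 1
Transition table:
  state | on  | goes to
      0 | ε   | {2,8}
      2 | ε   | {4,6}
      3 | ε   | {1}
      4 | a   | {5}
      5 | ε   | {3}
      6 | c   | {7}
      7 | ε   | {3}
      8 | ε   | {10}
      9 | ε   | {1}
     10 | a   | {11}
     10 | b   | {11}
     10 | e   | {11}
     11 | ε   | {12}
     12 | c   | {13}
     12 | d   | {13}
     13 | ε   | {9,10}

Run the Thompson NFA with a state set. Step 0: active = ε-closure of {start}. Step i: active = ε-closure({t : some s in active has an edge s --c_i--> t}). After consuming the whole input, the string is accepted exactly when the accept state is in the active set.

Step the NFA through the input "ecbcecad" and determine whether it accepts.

Answer: ACCEPT

Derivation:
S₀ = ε-closure({0}) = {0,2,4,6,8,10}
'e' @ 1: {11,12}
'c' @ 2: {1,9,10,13}  (accept∈set)
'b' @ 3: {11,12}
'c' @ 4: {1,9,10,13}  (accept∈set)
'e' @ 5: {11,12}
'c' @ 6: {1,9,10,13}  (accept∈set)
'a' @ 7: {11,12}
'd' @ 8: {1,9,10,13}  (accept∈set)
end set {1,9,10,13} — state 1 in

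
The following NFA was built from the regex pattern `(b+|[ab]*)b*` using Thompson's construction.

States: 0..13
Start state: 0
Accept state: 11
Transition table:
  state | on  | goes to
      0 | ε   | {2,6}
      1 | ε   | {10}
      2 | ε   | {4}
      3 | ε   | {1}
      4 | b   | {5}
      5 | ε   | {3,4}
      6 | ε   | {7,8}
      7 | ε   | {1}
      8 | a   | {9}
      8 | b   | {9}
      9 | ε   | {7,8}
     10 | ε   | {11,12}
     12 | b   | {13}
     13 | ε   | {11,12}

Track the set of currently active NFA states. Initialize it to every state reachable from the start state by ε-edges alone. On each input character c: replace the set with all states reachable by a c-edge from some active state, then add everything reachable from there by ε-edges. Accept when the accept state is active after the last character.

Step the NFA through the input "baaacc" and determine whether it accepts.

start: ε-closure({0}) = {0,1,2,4,6,7,8,10,11,12}
'b' @ 1: {1,3,4,5,7,8,9,10,11,12,13}  (accept∈set)
'a' @ 2: {1,7,8,9,10,11,12}  (accept∈set)
'a' @ 3: {1,7,8,9,10,11,12}  (accept∈set)
'a' @ 4: {1,7,8,9,10,11,12}  (accept∈set)
'c' @ 5: {}  — state set empty
rest 'c' ignored (set empty)
end set {} — state 11 not in

Answer: REJECT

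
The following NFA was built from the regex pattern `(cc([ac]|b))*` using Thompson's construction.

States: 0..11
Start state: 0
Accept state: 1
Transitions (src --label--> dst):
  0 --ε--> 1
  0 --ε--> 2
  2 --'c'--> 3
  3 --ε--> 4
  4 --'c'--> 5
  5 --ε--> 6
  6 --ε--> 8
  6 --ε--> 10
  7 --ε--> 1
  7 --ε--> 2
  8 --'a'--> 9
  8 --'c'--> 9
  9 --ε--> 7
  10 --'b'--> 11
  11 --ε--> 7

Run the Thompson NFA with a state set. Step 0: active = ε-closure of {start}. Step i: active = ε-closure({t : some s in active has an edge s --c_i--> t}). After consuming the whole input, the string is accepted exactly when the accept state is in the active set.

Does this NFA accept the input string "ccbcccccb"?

Answer: ACCEPT

Steps:
start: ε-closure({0}) = {0,1,2}
'c' @ 1: {3,4}
'c' @ 2: {5,6,8,10}
'b' @ 3: {1,2,7,11}  [accepting]
'c' @ 4: {3,4}
'c' @ 5: {5,6,8,10}
'c' @ 6: {1,2,7,9}  [accepting]
'c' @ 7: {3,4}
'c' @ 8: {5,6,8,10}
'b' @ 9: {1,2,7,11}  [accepting]
after full input: {1,2,7,11}  (accept=1 in)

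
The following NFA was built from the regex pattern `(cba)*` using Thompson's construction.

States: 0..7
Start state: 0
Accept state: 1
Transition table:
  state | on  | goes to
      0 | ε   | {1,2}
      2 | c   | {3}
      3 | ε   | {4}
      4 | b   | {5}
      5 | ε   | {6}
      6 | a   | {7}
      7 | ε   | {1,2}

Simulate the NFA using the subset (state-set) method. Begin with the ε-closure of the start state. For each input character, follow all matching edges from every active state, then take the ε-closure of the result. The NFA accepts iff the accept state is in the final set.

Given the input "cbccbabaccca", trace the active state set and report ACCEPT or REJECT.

Answer: REJECT

Trace:
initial (ε-close {0}): {0,1,2}
'c' @ 1: {3,4}
'b' @ 2: {5,6}
'c' @ 3: {}  — no active states
rest 'cbabaccca' ignored (set empty)
final: {}; accept 1 not in set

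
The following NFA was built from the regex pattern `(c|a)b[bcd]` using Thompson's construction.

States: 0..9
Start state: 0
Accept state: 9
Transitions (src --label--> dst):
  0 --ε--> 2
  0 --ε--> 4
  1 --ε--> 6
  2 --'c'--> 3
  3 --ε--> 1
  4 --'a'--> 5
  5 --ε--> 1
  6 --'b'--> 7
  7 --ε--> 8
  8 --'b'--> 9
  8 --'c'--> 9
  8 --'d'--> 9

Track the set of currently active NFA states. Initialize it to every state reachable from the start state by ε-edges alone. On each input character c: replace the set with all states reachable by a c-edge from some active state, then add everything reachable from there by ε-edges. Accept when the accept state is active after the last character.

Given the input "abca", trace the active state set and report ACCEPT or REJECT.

Answer: REJECT

Trace:
initial (ε-close {0}): {0,2,4}
'a' @ 1: {1,5,6}
'b' @ 2: {7,8}
'c' @ 3: {9}  (accept∈set)
'a' @ 4: {}  — dead — no transitions
final: {}; accept 9 not in set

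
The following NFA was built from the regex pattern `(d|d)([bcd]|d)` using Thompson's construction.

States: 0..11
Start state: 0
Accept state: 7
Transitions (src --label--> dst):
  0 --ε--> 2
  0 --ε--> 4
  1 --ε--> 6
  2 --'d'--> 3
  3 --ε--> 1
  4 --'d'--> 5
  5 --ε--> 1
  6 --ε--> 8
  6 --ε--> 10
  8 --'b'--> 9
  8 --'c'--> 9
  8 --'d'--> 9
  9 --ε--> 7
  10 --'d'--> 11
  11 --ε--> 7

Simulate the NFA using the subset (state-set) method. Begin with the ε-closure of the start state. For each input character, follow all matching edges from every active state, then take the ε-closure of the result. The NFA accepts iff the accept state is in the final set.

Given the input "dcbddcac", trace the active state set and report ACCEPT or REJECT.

S₀ = ε-closure({0}) = {0,2,4}
'd' @ 1: {1,3,5,6,8,10}
'c' @ 2: {7,9}  [accepting]
'b' @ 3: {}  — no active states
rest 'ddcac' ignored (set empty)
end set {} — state 7 not in

Answer: REJECT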